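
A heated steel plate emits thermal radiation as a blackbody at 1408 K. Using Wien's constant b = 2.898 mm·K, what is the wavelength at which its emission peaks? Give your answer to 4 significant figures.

λ_max ≈ 2.058 μm

Wien's displacement law: λ_max = b/T = (2.898×10⁻³ m·K)/(1408 K) = 2.0582×10⁻⁶ m.
That is 2.058 μm, in the infrared range.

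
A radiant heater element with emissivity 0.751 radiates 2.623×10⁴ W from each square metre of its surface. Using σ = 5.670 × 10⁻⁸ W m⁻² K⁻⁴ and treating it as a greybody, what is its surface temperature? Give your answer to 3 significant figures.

T ≈ 886 K

I = εσT⁴, so T = (I/εσ)^(1/4) = (2.623×10⁴/(0.751×5.670×10⁻⁸))^(1/4) = 886 K.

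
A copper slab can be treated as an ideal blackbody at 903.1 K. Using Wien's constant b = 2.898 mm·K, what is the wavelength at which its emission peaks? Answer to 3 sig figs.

Wien's displacement law: λ_max = b/T = (2.898×10⁻³ m·K)/(903.1 K) = 3.209×10⁻⁶ m.
That is 3.21 μm, in the infrared range.

λ_max ≈ 3.21 μm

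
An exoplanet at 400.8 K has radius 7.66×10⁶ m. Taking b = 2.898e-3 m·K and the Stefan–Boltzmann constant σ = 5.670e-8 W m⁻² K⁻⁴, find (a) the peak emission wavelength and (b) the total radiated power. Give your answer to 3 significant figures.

λ_max ≈ 7.23 μm; P ≈ 1.08×10¹⁸ W

(a) λ_max = b/T = 2.898×10⁻³/400.8 = 7.231×10⁻⁶ m = 7.23 μm.
Surface area A = 4πR² = 4π(7.66×10⁶ m)² = 7.37339×10¹⁴ m².
(b) P = σAT⁴ = 5.670×10⁻⁸×7.37339×10¹⁴×(400.8)⁴ = 1.08×10¹⁸ W.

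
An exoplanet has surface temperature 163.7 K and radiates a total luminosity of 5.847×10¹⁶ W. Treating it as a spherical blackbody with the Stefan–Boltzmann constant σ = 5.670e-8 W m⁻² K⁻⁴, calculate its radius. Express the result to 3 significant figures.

R ≈ 1.07×10⁷ m

L = 4πR²σT⁴ ⇒ R = √(L/(4πσT⁴)).
σT⁴ = 40.7172 W/m², so R = √(5.847×10¹⁶/(4π×40.7172)) = 1.07×10⁷ m.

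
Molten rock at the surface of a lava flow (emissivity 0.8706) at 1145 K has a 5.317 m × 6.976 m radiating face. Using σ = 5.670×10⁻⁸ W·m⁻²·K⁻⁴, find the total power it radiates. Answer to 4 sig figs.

P ≈ 3.147×10⁶ W

Area A = 5.317 × 6.976 = 37.0914 m².
P = εσAT⁴ = 0.8706 × 5.670×10⁻⁸ × 37.0914 × (1145)⁴ = 3.147×10⁶ W.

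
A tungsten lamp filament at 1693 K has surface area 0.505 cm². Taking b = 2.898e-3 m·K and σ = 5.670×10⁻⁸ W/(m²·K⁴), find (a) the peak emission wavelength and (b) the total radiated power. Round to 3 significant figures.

(a) λ_max = b/T = 2.898×10⁻³/1693 = 1.712×10⁻⁶ m = 1.71×10³ nm.
Area A = 0.505 cm² = 5.05×10⁻⁵ m².
(b) P = σAT⁴ = 5.670×10⁻⁸×5.05×10⁻⁵×(1693)⁴ = 23.5 W.

λ_max ≈ 1.71×10³ nm; P ≈ 23.5 W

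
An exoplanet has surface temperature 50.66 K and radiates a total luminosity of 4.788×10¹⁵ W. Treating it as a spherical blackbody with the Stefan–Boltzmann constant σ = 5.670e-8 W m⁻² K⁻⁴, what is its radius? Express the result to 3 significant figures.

L = 4πR²σT⁴ ⇒ R = √(L/(4πσT⁴)).
σT⁴ = 0.373460 W/m², so R = √(4.788×10¹⁵/(4π×0.373460)) = 3.19×10⁷ m.

R ≈ 3.19×10⁷ m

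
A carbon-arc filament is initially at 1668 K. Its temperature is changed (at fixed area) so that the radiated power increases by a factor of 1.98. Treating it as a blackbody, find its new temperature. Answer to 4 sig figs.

P ∝ T⁴, so T₂/T₁ = (P₂/P₁)^(1/4) = (1.98)^(1/4) = 1.18622.
T₂ = 1668 × 1.18622 = 1979 K.

T₂ ≈ 1979 K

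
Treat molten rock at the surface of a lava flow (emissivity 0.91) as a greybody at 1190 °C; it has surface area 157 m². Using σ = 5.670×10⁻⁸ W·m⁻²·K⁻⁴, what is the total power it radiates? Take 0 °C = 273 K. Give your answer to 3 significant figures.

P ≈ 3.71×10⁷ W

T = 1190 °C + 273 = 1463 K.
Area A = 157 m².
P = εσAT⁴ = 0.91 × 5.670×10⁻⁸ × 157 × (1463)⁴ = 3.71×10⁷ W.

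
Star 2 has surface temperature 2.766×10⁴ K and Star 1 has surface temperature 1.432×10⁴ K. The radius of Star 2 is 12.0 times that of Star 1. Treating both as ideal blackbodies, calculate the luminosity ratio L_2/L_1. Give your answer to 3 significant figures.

L_2/L_1 ≈ 2.00×10³

L ∝ R²T⁴, so L_2/L_1 = (R_2/R_1)²(T_2/T_1)⁴ = (12.0)² × (2.766×10⁴/1.432×10⁴)⁴ = 144 × 13.9199 = 2.00×10³.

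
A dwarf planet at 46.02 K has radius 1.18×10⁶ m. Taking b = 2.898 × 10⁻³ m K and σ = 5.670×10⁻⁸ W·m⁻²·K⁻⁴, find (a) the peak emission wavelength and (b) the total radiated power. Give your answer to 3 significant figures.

(a) λ_max = b/T = 2.898×10⁻³/46.02 = 6.297×10⁻⁵ m = 63.0 μm.
Surface area A = 4πR² = 4π(1.18×10⁶ m)² = 1.74974×10¹³ m².
(b) P = σAT⁴ = 5.670×10⁻⁸×1.74974×10¹³×(46.02)⁴ = 4.45×10¹² W.

λ_max ≈ 63.0 μm; P ≈ 4.45×10¹² W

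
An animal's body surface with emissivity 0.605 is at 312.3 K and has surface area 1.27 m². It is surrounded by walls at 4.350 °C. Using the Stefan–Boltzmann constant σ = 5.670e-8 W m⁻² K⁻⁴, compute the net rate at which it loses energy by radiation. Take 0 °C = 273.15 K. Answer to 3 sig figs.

Net loss ≈ 156 W

Surroundings: T = 4.350 °C + 273.15 = 277.500 K.
Area A = 1.27 m².
Net radiated power P_net = εσA(T⁴ − T₀⁴) = 0.605×5.670×10⁻⁸×1.27×(312.3⁴ − 277.500⁴).
T⁴ − T₀⁴ = 9.51235×10⁹ − 5.92996×10⁹ = 3.58239×10⁹ K⁴, so P_net = 156 W.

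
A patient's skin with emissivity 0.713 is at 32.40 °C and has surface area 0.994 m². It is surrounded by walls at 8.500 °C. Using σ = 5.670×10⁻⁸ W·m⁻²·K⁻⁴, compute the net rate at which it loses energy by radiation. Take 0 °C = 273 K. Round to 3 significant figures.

T = 32.40 °C + 273 = 305.40 K.
Surroundings: T = 8.500 °C + 273 = 281.500 K.
Area A = 0.994 m².
Net radiated power P_net = εσA(T⁴ − T₀⁴) = 0.713×5.670×10⁻⁸×0.994×(305.40⁴ − 281.500⁴).
T⁴ − T₀⁴ = 8.69914×10⁹ − 6.27933×10⁹ = 2.41981×10⁹ K⁴, so P_net = 97.2 W.

Net loss ≈ 97.2 W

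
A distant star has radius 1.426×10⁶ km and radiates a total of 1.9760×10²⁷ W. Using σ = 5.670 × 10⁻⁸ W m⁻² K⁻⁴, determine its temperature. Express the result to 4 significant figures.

T ≈ 6077 K

Surface area A = 4πR² = 4π(1.426×10⁹ m)² = 2.55534×10¹⁹ m².
P = σAT⁴ ⇒ T = (P/(σA))^(1/4) = (1.9760×10²⁷/(5.670×10⁻⁸×2.55534×10¹⁹))^(1/4) = 6077 K.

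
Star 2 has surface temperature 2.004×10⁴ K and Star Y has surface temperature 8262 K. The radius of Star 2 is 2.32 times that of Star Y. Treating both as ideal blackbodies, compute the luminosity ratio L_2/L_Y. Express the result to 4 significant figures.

L_2/L_Y ≈ 186.3

L ∝ R²T⁴, so L_2/L_Y = (R_2/R_Y)²(T_2/T_Y)⁴ = (2.32)² × (2.004×10⁴/8262)⁴ = 5.3824 × 34.6139 = 186.3.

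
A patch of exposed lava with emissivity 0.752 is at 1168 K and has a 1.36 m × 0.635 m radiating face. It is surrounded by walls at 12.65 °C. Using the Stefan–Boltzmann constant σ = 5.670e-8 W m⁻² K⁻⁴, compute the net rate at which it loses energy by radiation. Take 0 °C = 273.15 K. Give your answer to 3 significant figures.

Net loss ≈ 6.83×10⁴ W

Surroundings: T = 12.65 °C + 273.15 = 285.80 K.
Area A = 1.36 × 0.635 = 0.8636 m².
Net radiated power P_net = εσA(T⁴ − T₀⁴) = 0.752×5.670×10⁻⁸×0.8636×(1168⁴ − 285.80⁴).
T⁴ − T₀⁴ = 1.86111×10¹² − 6.67189×10⁹ = 1.85444×10¹² K⁴, so P_net = 6.83×10⁴ W.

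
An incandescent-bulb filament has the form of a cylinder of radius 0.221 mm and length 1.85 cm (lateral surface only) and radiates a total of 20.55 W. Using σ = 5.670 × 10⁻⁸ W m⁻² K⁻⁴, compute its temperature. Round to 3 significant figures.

T ≈ 1.94×10³ K

Lateral area A = 2πrL = 2π×2.21×10⁻⁴×0.0185 = 2.56888×10⁻⁵ m².
P = σAT⁴ ⇒ T = (P/(σA))^(1/4) = (20.55/(5.670×10⁻⁸×2.56888×10⁻⁵))^(1/4) = 1.94×10³ K.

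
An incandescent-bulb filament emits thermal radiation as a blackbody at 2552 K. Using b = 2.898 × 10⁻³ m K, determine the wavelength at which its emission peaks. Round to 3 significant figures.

Wien's displacement law: λ_max = b/T = (2.898×10⁻³ m·K)/(2552 K) = 1.136×10⁻⁶ m.
That is 1.14×10³ nm, in the infrared range.

λ_max ≈ 1.14×10³ nm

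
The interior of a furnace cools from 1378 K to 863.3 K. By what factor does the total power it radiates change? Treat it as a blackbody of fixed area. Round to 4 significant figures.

P ∝ T⁴, so P₂/P₁ = (T₂/T₁)⁴ = (863.3/1378)⁴ = (0.626488)⁴ = 0.1540.

P₂/P₁ ≈ 0.1540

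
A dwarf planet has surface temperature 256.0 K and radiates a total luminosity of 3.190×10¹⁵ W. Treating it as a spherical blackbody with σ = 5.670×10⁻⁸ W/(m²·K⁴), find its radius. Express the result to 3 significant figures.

R ≈ 1.02×10⁶ m

L = 4πR²σT⁴ ⇒ R = √(L/(4πσT⁴)).
σT⁴ = 243.525 W/m², so R = √(3.190×10¹⁵/(4π×243.525)) = 1.02×10⁶ m.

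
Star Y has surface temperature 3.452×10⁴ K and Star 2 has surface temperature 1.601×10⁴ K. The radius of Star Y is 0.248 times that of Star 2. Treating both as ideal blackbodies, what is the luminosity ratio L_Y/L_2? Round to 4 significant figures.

L ∝ R²T⁴, so L_Y/L_2 = (R_Y/R_2)²(T_Y/T_2)⁴ = (0.248)² × (3.452×10⁴/1.601×10⁴)⁴ = 0.061504 × 21.6131 = 1.329.

L_Y/L_2 ≈ 1.329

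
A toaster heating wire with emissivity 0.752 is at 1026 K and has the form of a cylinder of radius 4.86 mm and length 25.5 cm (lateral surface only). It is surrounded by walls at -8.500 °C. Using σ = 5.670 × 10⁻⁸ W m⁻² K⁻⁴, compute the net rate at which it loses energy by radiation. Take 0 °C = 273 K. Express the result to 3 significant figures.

Net loss ≈ 366 W

Surroundings: T = -8.500 °C + 273 = 264.500 K.
Lateral area A = 2πrL = 2π×4.86×10⁻³×0.255 = 7.78675×10⁻³ m².
Net radiated power P_net = εσA(T⁴ − T₀⁴) = 0.752×5.670×10⁻⁸×7.78675×10⁻³×(1026⁴ − 264.500⁴).
T⁴ − T₀⁴ = 1.10813×10¹² − 4.89444×10⁹ = 1.10324×10¹² K⁴, so P_net = 366 W.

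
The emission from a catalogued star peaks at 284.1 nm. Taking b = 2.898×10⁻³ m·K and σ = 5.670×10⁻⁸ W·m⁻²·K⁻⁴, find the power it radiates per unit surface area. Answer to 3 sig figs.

I ≈ 6.14×10⁸ W/m²

Wien's law: T = b/λ_max = 2.898×10⁻³/2.841×10⁻⁷ = 10200.6 K.
Then I = σT⁴ = 5.670×10⁻⁸×(10200.6)⁴ = 6.14×10⁸ W/m².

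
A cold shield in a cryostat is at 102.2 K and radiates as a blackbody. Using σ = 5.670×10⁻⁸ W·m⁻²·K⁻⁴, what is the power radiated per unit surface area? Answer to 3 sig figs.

Stefan–Boltzmann: I = σT⁴ = 5.670×10⁻⁸ × (102.2)⁴ = 6.19 W/m².

I ≈ 6.19 W/m²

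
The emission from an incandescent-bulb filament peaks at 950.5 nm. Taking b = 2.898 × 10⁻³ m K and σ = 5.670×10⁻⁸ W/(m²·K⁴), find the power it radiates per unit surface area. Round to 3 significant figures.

Wien's law: T = b/λ_max = 2.898×10⁻³/9.505×10⁻⁷ = 3048.92 K.
Then I = σT⁴ = 5.670×10⁻⁸×(3048.92)⁴ = 4.90×10⁶ W/m².

I ≈ 4.90×10⁶ W/m²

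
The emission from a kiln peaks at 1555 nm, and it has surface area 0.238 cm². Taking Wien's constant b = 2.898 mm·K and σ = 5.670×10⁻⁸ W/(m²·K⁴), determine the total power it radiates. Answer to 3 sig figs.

Wien's law: T = b/λ_max = 2.898×10⁻³/1.555×10⁻⁶ = 1863.67 K.
Area A = 0.238 cm² = 2.38×10⁻⁵ m².
Then P = σAT⁴ = 5.670×10⁻⁸×2.38×10⁻⁵×(1863.67)⁴ = 16.3 W.

P ≈ 16.3 W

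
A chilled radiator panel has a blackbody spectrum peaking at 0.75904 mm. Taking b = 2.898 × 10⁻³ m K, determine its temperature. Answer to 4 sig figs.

T ≈ 3.818 K

Wien's law gives T = b/λ_max = (2.898×10⁻³ m·K)/(7.5904×10⁻⁴ m) = 3.818 K.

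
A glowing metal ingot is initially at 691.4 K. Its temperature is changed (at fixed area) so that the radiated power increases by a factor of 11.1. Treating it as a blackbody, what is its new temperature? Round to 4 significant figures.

T₂ ≈ 1262 K

P ∝ T⁴, so T₂/T₁ = (P₂/P₁)^(1/4) = (11.1)^(1/4) = 1.82529.
T₂ = 691.4 × 1.82529 = 1262 K.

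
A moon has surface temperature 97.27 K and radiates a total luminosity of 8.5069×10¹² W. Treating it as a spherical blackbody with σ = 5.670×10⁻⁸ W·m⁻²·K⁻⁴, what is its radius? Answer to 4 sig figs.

R ≈ 3.652×10⁵ m

L = 4πR²σT⁴ ⇒ R = √(L/(4πσT⁴)).
σT⁴ = 5.07573 W/m², so R = √(8.5069×10¹²/(4π×5.07573)) = 3.652×10⁵ m.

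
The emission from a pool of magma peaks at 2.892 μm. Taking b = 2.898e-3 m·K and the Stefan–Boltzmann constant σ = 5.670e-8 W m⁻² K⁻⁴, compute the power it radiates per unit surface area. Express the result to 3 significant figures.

I ≈ 5.72×10⁴ W/m²

Wien's law: T = b/λ_max = 2.898×10⁻³/2.892×10⁻⁶ = 1002.07 K.
Then I = σT⁴ = 5.670×10⁻⁸×(1002.07)⁴ = 5.72×10⁴ W/m².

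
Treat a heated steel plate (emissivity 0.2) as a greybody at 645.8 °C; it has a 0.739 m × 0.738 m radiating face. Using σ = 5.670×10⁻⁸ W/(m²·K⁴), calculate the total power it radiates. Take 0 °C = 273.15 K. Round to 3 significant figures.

T = 645.8 °C + 273.15 = 918.95 K.
Area A = 0.739 × 0.738 = 0.545382 m².
P = εσAT⁴ = 0.2 × 5.670×10⁻⁸ × 0.545382 × (918.95)⁴ = 4.41×10³ W.

P ≈ 4.41×10³ W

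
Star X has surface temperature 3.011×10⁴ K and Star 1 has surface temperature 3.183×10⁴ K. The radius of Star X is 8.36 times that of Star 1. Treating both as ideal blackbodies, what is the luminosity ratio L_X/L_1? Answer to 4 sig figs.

L_X/L_1 ≈ 55.96

L ∝ R²T⁴, so L_X/L_1 = (R_X/R_1)²(T_X/T_1)⁴ = (8.36)² × (3.011×10⁴/3.183×10⁴)⁴ = 69.8896 × 0.800749 = 55.96.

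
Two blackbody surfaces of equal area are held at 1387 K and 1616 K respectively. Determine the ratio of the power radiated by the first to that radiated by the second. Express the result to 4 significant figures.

With equal areas, P₁/P₂ = (T₁/T₂)⁴ = (1387/1616)⁴ = 0.5427.

P₁/P₂ ≈ 0.5427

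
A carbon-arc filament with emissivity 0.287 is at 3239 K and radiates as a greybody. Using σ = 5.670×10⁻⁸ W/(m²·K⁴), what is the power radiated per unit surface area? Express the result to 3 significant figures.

Stefan–Boltzmann: I = εσT⁴ = 0.287 × 5.670×10⁻⁸ × (3239)⁴ = 1.79×10⁶ W/m².

I ≈ 1.79×10⁶ W/m²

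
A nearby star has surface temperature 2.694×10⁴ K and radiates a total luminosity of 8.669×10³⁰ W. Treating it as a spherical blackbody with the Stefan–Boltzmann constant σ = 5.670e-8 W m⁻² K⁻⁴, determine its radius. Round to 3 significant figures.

L = 4πR²σT⁴ ⇒ R = √(L/(4πσT⁴)).
σT⁴ = 2.98657×10¹⁰ W/m², so R = √(8.669×10³⁰/(4π×2.98657×10¹⁰)) = 4.81×10⁹ m.

R ≈ 4.81×10⁹ m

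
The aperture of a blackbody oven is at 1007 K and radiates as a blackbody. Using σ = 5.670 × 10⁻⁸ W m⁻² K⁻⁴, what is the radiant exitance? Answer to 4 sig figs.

I ≈ 5.830×10⁴ W/m²

Stefan–Boltzmann: I = σT⁴ = 5.670×10⁻⁸ × (1007)⁴ = 5.830×10⁴ W/m².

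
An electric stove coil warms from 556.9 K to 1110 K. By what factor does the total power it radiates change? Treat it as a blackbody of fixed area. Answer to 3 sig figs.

P₂/P₁ ≈ 15.8

P ∝ T⁴, so P₂/P₁ = (T₂/T₁)⁴ = (1110/556.9)⁴ = (1.99318)⁴ = 15.8.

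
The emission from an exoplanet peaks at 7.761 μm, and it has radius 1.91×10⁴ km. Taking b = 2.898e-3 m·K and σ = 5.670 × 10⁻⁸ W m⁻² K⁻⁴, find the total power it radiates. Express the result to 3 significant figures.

Wien's law: T = b/λ_max = 2.898×10⁻³/7.761×10⁻⁶ = 373.405 K.
Surface area A = 4πR² = 4π(1.91×10⁷ m)² = 4.58434×10¹⁵ m².
Then P = σAT⁴ = 5.670×10⁻⁸×4.58434×10¹⁵×(373.405)⁴ = 5.05×10¹⁸ W.

P ≈ 5.05×10¹⁸ W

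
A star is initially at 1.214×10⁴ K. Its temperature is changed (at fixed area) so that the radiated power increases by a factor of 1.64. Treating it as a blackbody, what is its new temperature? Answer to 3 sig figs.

T₂ ≈ 1.37×10⁴ K

P ∝ T⁴, so T₂/T₁ = (P₂/P₁)^(1/4) = (1.64)^(1/4) = 1.13165.
T₂ = 1.214×10⁴ × 1.13165 = 1.37×10⁴ K.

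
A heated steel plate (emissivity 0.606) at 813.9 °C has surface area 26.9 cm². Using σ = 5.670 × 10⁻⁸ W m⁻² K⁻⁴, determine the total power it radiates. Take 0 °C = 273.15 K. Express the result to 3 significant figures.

P ≈ 129 W

T = 813.9 °C + 273.15 = 1087.05 K.
Area A = 26.9 cm² = 2.69×10⁻³ m².
P = εσAT⁴ = 0.606 × 5.670×10⁻⁸ × 2.69×10⁻³ × (1087.05)⁴ = 129 W.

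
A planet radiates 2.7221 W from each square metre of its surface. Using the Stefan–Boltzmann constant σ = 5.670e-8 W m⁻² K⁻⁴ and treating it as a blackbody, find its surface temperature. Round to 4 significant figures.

I = σT⁴, so T = (I/σ)^(1/4) = (2.7221/(5.670×10⁻⁸))^(1/4) = 83.24 K.

T ≈ 83.24 K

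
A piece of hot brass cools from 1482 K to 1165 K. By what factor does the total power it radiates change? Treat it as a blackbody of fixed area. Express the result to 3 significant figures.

P ∝ T⁴, so P₂/P₁ = (T₂/T₁)⁴ = (1165/1482)⁴ = (0.786100)⁴ = 0.382.

P₂/P₁ ≈ 0.382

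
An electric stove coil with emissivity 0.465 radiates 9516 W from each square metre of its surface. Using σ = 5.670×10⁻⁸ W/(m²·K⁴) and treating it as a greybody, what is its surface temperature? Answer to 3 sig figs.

T ≈ 775 K

I = εσT⁴, so T = (I/εσ)^(1/4) = (9516/(0.465×5.670×10⁻⁸))^(1/4) = 775 K.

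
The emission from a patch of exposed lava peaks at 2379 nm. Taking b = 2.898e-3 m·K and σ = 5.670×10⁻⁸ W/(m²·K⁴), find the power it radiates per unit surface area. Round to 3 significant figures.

Wien's law: T = b/λ_max = 2.898×10⁻³/2.379×10⁻⁶ = 1218.16 K.
Then I = σT⁴ = 5.670×10⁻⁸×(1218.16)⁴ = 1.25×10⁵ W/m².

I ≈ 1.25×10⁵ W/m²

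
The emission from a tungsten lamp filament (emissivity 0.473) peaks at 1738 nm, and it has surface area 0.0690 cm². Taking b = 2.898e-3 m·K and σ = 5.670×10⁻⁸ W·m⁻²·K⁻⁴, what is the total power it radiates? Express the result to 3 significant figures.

P ≈ 1.43 W

Wien's law: T = b/λ_max = 2.898×10⁻³/1.738×10⁻⁶ = 1667.43 K.
Area A = 0.0690 cm² = 6.90×10⁻⁶ m².
Then P = εσAT⁴ = 0.473×5.670×10⁻⁸×6.90×10⁻⁶×(1667.43)⁴ = 1.43 W.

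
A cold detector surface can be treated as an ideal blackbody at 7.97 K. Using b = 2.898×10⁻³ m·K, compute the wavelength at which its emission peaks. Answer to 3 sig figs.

Wien's displacement law: λ_max = b/T = (2.898×10⁻³ m·K)/(7.97 K) = 3.636×10⁻⁴ m.
That is 0.364 mm, in the infrared range.

λ_max ≈ 0.364 mm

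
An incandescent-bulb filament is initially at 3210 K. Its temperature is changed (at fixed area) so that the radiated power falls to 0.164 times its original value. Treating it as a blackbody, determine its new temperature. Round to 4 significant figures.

P ∝ T⁴, so T₂/T₁ = (P₂/P₁)^(1/4) = (0.164)^(1/4) = 0.636372.
T₂ = 3210 × 0.636372 = 2043 K.

T₂ ≈ 2043 K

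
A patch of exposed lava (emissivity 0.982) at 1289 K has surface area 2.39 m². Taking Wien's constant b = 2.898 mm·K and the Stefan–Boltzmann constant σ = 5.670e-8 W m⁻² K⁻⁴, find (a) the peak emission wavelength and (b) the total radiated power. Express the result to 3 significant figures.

λ_max ≈ 2.25 μm; P ≈ 3.67×10⁵ W

(a) λ_max = b/T = 2.898×10⁻³/1289 = 2.248×10⁻⁶ m = 2.25 μm.
Area A = 2.39 m².
(b) P = εσAT⁴ = 0.982×5.670×10⁻⁸×2.39×(1289)⁴ = 3.67×10⁵ W.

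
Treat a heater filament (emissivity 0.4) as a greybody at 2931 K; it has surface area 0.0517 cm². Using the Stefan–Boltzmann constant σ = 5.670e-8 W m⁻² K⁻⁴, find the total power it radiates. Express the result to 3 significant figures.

P ≈ 8.65 W

Area A = 0.0517 cm² = 5.17×10⁻⁶ m².
P = εσAT⁴ = 0.4 × 5.670×10⁻⁸ × 5.17×10⁻⁶ × (2931)⁴ = 8.65 W.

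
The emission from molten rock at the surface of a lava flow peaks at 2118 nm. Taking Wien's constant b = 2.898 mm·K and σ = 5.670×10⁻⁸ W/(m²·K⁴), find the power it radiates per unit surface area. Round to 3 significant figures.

Wien's law: T = b/λ_max = 2.898×10⁻³/2.118×10⁻⁶ = 1368.27 K.
Then I = σT⁴ = 5.670×10⁻⁸×(1368.27)⁴ = 1.99×10⁵ W/m².

I ≈ 1.99×10⁵ W/m²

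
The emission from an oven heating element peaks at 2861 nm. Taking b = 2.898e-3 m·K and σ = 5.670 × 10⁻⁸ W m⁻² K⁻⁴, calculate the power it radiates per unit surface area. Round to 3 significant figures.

I ≈ 5.97×10⁴ W/m²

Wien's law: T = b/λ_max = 2.898×10⁻³/2.861×10⁻⁶ = 1012.93 K.
Then I = σT⁴ = 5.670×10⁻⁸×(1012.93)⁴ = 5.97×10⁴ W/m².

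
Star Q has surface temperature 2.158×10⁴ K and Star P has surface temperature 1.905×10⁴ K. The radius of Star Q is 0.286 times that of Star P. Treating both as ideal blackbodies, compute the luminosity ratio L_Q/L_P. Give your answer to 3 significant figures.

L_Q/L_P ≈ 0.135

L ∝ R²T⁴, so L_Q/L_P = (R_Q/R_P)²(T_Q/T_P)⁴ = (0.286)² × (2.158×10⁴/1.905×10⁴)⁴ = 0.081796 × 1.64674 = 0.135.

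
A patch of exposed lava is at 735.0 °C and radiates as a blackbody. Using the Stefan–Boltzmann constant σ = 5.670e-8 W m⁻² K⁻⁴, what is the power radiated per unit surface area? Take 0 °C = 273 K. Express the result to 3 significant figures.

T = 735.0 °C + 273 = 1008.0 K.
Stefan–Boltzmann: I = σT⁴ = 5.670×10⁻⁸ × (1008.0)⁴ = 5.85×10⁴ W/m².

I ≈ 5.85×10⁴ W/m²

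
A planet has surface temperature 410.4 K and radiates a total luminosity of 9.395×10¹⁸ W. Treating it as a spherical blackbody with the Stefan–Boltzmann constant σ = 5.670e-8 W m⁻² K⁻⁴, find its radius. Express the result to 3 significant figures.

L = 4πR²σT⁴ ⇒ R = √(L/(4πσT⁴)).
σT⁴ = 1608.47 W/m², so R = √(9.395×10¹⁸/(4π×1608.47)) = 2.16×10⁷ m.

R ≈ 2.16×10⁷ m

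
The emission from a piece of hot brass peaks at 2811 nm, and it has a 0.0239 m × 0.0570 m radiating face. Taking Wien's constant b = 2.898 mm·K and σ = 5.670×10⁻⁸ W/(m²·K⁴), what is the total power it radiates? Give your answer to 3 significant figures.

Wien's law: T = b/λ_max = 2.898×10⁻³/2.811×10⁻⁶ = 1030.95 K.
Area A = 0.0239 × 0.0570 = 1.3623×10⁻³ m².
Then P = σAT⁴ = 5.670×10⁻⁸×1.3623×10⁻³×(1030.95)⁴ = 87.3 W.

P ≈ 87.3 W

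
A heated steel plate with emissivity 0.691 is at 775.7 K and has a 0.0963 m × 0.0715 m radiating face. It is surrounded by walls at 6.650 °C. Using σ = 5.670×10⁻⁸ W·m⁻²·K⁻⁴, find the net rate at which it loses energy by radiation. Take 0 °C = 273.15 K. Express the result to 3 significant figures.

Surroundings: T = 6.650 °C + 273.15 = 279.800 K.
Area A = 0.0963 × 0.0715 = 6.88545×10⁻³ m².
Net radiated power P_net = εσA(T⁴ − T₀⁴) = 0.691×5.670×10⁻⁸×6.88545×10⁻³×(775.7⁴ − 279.800⁴).
T⁴ − T₀⁴ = 3.62056×10¹¹ − 6.12902×10⁹ = 3.55927×10¹¹ K⁴, so P_net = 96.0 W.

Net loss ≈ 96.0 W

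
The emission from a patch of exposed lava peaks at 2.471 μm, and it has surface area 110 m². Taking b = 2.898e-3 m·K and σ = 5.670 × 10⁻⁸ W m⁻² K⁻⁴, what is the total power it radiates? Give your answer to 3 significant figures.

P ≈ 1.18×10⁷ W

Wien's law: T = b/λ_max = 2.898×10⁻³/2.471×10⁻⁶ = 1172.80 K.
Area A = 110 m².
Then P = σAT⁴ = 5.670×10⁻⁸×110×(1172.80)⁴ = 1.18×10⁷ W.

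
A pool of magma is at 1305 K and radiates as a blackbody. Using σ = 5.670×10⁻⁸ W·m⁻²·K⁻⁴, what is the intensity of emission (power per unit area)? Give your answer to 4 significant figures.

Stefan–Boltzmann: I = σT⁴ = 5.670×10⁻⁸ × (1305)⁴ = 1.644×10⁵ W/m².

I ≈ 1.644×10⁵ W/m²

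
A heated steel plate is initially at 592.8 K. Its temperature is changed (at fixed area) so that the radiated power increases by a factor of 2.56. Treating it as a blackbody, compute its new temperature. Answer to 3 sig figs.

T₂ ≈ 750 K

P ∝ T⁴, so T₂/T₁ = (P₂/P₁)^(1/4) = (2.56)^(1/4) = 1.26491.
T₂ = 592.8 × 1.26491 = 750 K.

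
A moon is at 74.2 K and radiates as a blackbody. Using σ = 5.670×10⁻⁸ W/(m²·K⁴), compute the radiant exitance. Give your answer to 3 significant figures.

I ≈ 1.72 W/m²

Stefan–Boltzmann: I = σT⁴ = 5.670×10⁻⁸ × (74.2)⁴ = 1.72 W/m².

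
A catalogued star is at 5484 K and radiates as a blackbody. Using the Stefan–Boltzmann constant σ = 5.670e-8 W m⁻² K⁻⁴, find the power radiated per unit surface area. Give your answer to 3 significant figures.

Stefan–Boltzmann: I = σT⁴ = 5.670×10⁻⁸ × (5484)⁴ = 5.13×10⁷ W/m².

I ≈ 5.13×10⁷ W/m²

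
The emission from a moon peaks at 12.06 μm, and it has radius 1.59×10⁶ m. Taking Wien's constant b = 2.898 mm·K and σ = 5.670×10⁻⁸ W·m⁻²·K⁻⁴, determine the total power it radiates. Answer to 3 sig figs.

P ≈ 6.01×10¹⁵ W

Wien's law: T = b/λ_max = 2.898×10⁻³/1.206×10⁻⁵ = 240.299 K.
Surface area A = 4πR² = 4π(1.59×10⁶ m)² = 3.17690×10¹³ m².
Then P = σAT⁴ = 5.670×10⁻⁸×3.17690×10¹³×(240.299)⁴ = 6.01×10¹⁵ W.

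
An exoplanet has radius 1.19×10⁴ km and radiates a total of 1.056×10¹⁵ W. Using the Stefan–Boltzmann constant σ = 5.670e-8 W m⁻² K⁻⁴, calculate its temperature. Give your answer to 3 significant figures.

Surface area A = 4πR² = 4π(1.19×10⁷ m)² = 1.77952×10¹⁵ m².
P = σAT⁴ ⇒ T = (P/(σA))^(1/4) = (1.056×10¹⁵/(5.670×10⁻⁸×1.77952×10¹⁵))^(1/4) = 56.9 K.

T ≈ 56.9 K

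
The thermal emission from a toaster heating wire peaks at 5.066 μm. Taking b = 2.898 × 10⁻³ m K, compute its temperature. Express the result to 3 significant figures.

T ≈ 572 K

Wien's law gives T = b/λ_max = (2.898×10⁻³ m·K)/(5.066×10⁻⁶ m) = 572 K.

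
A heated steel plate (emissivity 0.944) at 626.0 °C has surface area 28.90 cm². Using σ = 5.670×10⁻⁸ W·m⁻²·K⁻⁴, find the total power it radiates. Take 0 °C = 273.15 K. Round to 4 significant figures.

P ≈ 101.1 W

T = 626.0 °C + 273.15 = 899.15 K.
Area A = 28.90 cm² = 2.890×10⁻³ m².
P = εσAT⁴ = 0.944 × 5.670×10⁻⁸ × 2.890×10⁻³ × (899.15)⁴ = 101.1 W.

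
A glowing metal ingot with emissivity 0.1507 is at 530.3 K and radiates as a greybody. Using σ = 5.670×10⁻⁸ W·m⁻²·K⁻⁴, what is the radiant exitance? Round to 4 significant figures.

I ≈ 675.7 W/m²

Stefan–Boltzmann: I = εσT⁴ = 0.1507 × 5.670×10⁻⁸ × (530.3)⁴ = 675.7 W/m².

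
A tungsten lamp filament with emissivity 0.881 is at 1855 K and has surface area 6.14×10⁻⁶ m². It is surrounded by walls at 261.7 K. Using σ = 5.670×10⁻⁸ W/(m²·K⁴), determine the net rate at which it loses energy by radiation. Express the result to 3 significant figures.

Net loss ≈ 3.63 W

Area A = 6.14×10⁻⁶ m².
Net radiated power P_net = εσA(T⁴ − T₀⁴) = 0.881×5.670×10⁻⁸×6.14×10⁻⁶×(1855⁴ − 261.7⁴).
T⁴ − T₀⁴ = 1.18407×10¹³ − 4.69045×10⁹ = 1.18360×10¹³ K⁴, so P_net = 3.63 W.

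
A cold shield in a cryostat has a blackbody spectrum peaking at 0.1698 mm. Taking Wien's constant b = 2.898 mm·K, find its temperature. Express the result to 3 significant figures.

T ≈ 17.1 K

Wien's law gives T = b/λ_max = (2.898×10⁻³ m·K)/(1.698×10⁻⁴ m) = 17.1 K.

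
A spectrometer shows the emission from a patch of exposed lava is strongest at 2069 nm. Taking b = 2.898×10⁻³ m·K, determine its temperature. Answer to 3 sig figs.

Wien's law gives T = b/λ_max = (2.898×10⁻³ m·K)/(2.069×10⁻⁶ m) = 1.40×10³ K.

T ≈ 1.40×10³ K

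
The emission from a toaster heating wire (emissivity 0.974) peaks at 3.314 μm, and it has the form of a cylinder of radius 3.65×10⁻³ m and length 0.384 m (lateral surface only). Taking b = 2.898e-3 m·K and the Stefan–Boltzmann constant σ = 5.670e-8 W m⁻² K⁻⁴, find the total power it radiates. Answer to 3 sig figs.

Wien's law: T = b/λ_max = 2.898×10⁻³/3.314×10⁻⁶ = 874.472 K.
Lateral area A = 2πrL = 2π×3.65×10⁻³×0.384 = 8.80651×10⁻³ m².
Then P = εσAT⁴ = 0.974×5.670×10⁻⁸×8.80651×10⁻³×(874.472)⁴ = 284 W.

P ≈ 284 W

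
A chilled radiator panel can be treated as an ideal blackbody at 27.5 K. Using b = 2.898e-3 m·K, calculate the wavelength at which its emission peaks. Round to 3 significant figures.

Wien's displacement law: λ_max = b/T = (2.898×10⁻³ m·K)/(27.5 K) = 1.054×10⁻⁴ m.
That is 105 μm, in the infrared range.

λ_max ≈ 105 μm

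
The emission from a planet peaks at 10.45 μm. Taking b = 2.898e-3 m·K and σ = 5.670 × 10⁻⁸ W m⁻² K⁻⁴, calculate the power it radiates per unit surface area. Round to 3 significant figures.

I ≈ 335 W/m²

Wien's law: T = b/λ_max = 2.898×10⁻³/1.045×10⁻⁵ = 277.321 K.
Then I = σT⁴ = 5.670×10⁻⁸×(277.321)⁴ = 335 W/m².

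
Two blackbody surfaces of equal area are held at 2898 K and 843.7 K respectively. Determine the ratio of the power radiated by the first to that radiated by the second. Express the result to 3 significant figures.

With equal areas, P₁/P₂ = (T₁/T₂)⁴ = (2898/843.7)⁴ = 139.

P₁/P₂ ≈ 139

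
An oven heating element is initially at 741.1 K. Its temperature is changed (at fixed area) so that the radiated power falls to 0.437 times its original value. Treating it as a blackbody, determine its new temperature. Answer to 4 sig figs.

P ∝ T⁴, so T₂/T₁ = (P₂/P₁)^(1/4) = (0.437)^(1/4) = 0.813056.
T₂ = 741.1 × 0.813056 = 602.6 K.

T₂ ≈ 602.6 K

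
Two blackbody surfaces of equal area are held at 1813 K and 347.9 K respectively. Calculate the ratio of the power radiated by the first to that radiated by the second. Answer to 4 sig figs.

With equal areas, P₁/P₂ = (T₁/T₂)⁴ = (1813/347.9)⁴ = 737.5.

P₁/P₂ ≈ 737.5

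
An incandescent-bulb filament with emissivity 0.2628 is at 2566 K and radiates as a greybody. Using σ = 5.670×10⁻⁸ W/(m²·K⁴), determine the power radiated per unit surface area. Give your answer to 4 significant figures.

I ≈ 6.460×10⁵ W/m²

Stefan–Boltzmann: I = εσT⁴ = 0.2628 × 5.670×10⁻⁸ × (2566)⁴ = 6.460×10⁵ W/m².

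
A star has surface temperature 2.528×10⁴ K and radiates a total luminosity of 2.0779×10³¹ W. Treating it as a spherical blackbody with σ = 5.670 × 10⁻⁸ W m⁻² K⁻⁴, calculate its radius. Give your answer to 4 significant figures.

L = 4πR²σT⁴ ⇒ R = √(L/(4πσT⁴)).
σT⁴ = 2.31575×10¹⁰ W/m², so R = √(2.0779×10³¹/(4π×2.31575×10¹⁰)) = 8.450×10⁹ m.

R ≈ 8.450×10⁹ m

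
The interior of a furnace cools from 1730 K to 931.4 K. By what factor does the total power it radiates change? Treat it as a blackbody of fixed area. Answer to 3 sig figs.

P ∝ T⁴, so P₂/P₁ = (T₂/T₁)⁴ = (931.4/1730)⁴ = (0.538382)⁴ = 0.0840.

P₂/P₁ ≈ 0.0840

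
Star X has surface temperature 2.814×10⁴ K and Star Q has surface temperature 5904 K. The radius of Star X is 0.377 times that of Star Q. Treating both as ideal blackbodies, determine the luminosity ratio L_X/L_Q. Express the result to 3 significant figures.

L_X/L_Q ≈ 73.3

L ∝ R²T⁴, so L_X/L_Q = (R_X/R_Q)²(T_X/T_Q)⁴ = (0.377)² × (2.814×10⁴/5904)⁴ = 0.142129 × 516.073 = 73.3.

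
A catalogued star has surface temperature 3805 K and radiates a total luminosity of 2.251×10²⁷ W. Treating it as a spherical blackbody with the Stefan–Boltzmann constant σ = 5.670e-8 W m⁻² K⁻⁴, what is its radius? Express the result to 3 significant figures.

L = 4πR²σT⁴ ⇒ R = √(L/(4πσT⁴)).
σT⁴ = 1.18851×10⁷ W/m², so R = √(2.251×10²⁷/(4π×1.18851×10⁷)) = 3.88×10⁹ m.

R ≈ 3.88×10⁹ m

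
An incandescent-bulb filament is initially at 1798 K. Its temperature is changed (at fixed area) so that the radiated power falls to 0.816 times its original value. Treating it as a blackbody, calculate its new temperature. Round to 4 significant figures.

P ∝ T⁴, so T₂/T₁ = (P₂/P₁)^(1/4) = (0.816)^(1/4) = 0.950435.
T₂ = 1798 × 0.950435 = 1709 K.

T₂ ≈ 1709 K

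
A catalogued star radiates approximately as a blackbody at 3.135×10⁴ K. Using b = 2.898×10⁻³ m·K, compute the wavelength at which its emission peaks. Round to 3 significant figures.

Wien's displacement law: λ_max = b/T = (2.898×10⁻³ m·K)/(3.135×10⁴ K) = 9.244×10⁻⁸ m.
That is 92.4 nm, in the ultraviolet range.

λ_max ≈ 92.4 nm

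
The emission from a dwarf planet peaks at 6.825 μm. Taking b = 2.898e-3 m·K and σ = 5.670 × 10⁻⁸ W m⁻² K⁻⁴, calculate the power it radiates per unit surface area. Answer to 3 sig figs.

Wien's law: T = b/λ_max = 2.898×10⁻³/6.825×10⁻⁶ = 424.615 K.
Then I = σT⁴ = 5.670×10⁻⁸×(424.615)⁴ = 1.84×10³ W/m².

I ≈ 1.84×10³ W/m²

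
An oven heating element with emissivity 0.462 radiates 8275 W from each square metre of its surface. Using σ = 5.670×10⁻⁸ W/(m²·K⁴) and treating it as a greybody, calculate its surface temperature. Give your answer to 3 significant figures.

I = εσT⁴, so T = (I/εσ)^(1/4) = (8275/(0.462×5.670×10⁻⁸))^(1/4) = 750 K.

T ≈ 750 K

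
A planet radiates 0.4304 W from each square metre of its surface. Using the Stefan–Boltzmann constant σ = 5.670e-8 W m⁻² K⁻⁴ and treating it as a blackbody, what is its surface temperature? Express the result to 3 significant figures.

T ≈ 52.5 K

I = σT⁴, so T = (I/σ)^(1/4) = (0.4304/(5.670×10⁻⁸))^(1/4) = 52.5 K.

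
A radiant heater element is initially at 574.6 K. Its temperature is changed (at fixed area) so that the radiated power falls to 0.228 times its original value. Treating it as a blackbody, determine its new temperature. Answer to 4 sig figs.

P ∝ T⁴, so T₂/T₁ = (P₂/P₁)^(1/4) = (0.228)^(1/4) = 0.691009.
T₂ = 574.6 × 0.691009 = 397.1 K.

T₂ ≈ 397.1 K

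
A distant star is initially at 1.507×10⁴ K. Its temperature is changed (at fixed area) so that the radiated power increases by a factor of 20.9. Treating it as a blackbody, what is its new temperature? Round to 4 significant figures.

P ∝ T⁴, so T₂/T₁ = (P₂/P₁)^(1/4) = (20.9)^(1/4) = 2.13814.
T₂ = 1.507×10⁴ × 2.13814 = 3.222×10⁴ K.

T₂ ≈ 3.222×10⁴ K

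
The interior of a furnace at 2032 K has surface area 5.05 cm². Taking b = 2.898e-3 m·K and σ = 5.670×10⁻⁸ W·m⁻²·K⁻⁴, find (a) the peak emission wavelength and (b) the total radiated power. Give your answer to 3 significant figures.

(a) λ_max = b/T = 2.898×10⁻³/2032 = 1.426×10⁻⁶ m = 1.43×10³ nm.
Area A = 5.05 cm² = 5.05×10⁻⁴ m².
(b) P = σAT⁴ = 5.670×10⁻⁸×5.05×10⁻⁴×(2032)⁴ = 488 W.

λ_max ≈ 1.43×10³ nm; P ≈ 488 W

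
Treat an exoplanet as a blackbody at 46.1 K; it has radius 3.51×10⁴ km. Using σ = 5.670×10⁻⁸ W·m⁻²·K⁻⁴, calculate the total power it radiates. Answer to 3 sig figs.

Surface area A = 4πR² = 4π(3.51×10⁷ m)² = 1.54819×10¹⁶ m².
P = σAT⁴ = 5.670×10⁻⁸ × 1.54819×10¹⁶ × (46.1)⁴ = 3.96×10¹⁵ W.

P ≈ 3.96×10¹⁵ W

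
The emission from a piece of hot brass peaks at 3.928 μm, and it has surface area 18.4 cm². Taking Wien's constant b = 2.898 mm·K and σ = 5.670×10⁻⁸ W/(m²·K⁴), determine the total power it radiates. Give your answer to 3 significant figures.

P ≈ 30.9 W

Wien's law: T = b/λ_max = 2.898×10⁻³/3.928×10⁻⁶ = 737.780 K.
Area A = 18.4 cm² = 1.84×10⁻³ m².
Then P = σAT⁴ = 5.670×10⁻⁸×1.84×10⁻³×(737.780)⁴ = 30.9 W.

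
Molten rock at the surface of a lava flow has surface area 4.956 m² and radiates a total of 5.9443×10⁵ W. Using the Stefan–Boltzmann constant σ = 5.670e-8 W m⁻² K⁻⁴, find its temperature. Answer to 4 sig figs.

T ≈ 1206 K

Area A = 4.956 m².
P = σAT⁴ ⇒ T = (P/(σA))^(1/4) = (5.9443×10⁵/(5.670×10⁻⁸×4.956))^(1/4) = 1206 K.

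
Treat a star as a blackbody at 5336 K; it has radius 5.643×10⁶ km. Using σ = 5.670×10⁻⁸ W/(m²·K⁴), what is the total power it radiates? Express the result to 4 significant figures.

P ≈ 1.839×10²⁸ W

Surface area A = 4πR² = 4π(5.643×10⁹ m)² = 4.00157×10²⁰ m².
P = σAT⁴ = 5.670×10⁻⁸ × 4.00157×10²⁰ × (5336)⁴ = 1.839×10²⁸ W.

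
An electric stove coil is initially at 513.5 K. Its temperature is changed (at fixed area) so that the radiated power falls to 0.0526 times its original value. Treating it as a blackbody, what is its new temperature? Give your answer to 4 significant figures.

P ∝ T⁴, so T₂/T₁ = (P₂/P₁)^(1/4) = (0.0526)^(1/4) = 0.478902.
T₂ = 513.5 × 0.478902 = 245.9 K.

T₂ ≈ 245.9 K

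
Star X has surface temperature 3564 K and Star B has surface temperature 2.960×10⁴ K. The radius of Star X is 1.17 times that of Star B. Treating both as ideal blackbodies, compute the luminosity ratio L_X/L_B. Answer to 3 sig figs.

L_X/L_B ≈ 2.88×10⁻⁴

L ∝ R²T⁴, so L_X/L_B = (R_X/R_B)²(T_X/T_B)⁴ = (1.17)² × (3564/2.960×10⁴)⁴ = 1.3689 × 2.10176×10⁻⁴ = 2.88×10⁻⁴.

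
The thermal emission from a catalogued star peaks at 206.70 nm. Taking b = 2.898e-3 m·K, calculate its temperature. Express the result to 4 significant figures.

T ≈ 1.402×10⁴ K

Wien's law gives T = b/λ_max = (2.898×10⁻³ m·K)/(2.0670×10⁻⁷ m) = 1.402×10⁴ K.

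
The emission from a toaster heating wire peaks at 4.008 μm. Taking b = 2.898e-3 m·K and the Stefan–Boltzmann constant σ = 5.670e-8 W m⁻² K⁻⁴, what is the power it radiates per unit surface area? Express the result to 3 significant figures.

I ≈ 1.55×10⁴ W/m²

Wien's law: T = b/λ_max = 2.898×10⁻³/4.008×10⁻⁶ = 723.054 K.
Then I = σT⁴ = 5.670×10⁻⁸×(723.054)⁴ = 1.55×10⁴ W/m².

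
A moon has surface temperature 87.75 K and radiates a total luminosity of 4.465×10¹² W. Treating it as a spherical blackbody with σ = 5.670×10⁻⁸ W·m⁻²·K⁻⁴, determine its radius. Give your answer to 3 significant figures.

R ≈ 3.25×10⁵ m

L = 4πR²σT⁴ ⇒ R = √(L/(4πσT⁴)).
σT⁴ = 3.36180 W/m², so R = √(4.465×10¹²/(4π×3.36180)) = 3.25×10⁵ m.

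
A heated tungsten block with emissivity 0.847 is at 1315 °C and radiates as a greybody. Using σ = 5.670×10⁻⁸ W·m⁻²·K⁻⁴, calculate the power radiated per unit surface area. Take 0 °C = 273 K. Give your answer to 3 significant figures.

T = 1315 °C + 273 = 1588 K.
Stefan–Boltzmann: I = εσT⁴ = 0.847 × 5.670×10⁻⁸ × (1588)⁴ = 3.05×10⁵ W/m².

I ≈ 3.05×10⁵ W/m²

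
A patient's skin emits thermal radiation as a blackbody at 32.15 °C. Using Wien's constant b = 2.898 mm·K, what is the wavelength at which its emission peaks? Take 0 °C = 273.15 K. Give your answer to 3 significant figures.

T = 32.15 °C + 273.15 = 305.30 K.
Wien's displacement law: λ_max = b/T = (2.898×10⁻³ m·K)/(305.30 K) = 9.492×10⁻⁶ m.
That is 9.49 μm, in the infrared range.

λ_max ≈ 9.49 μm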